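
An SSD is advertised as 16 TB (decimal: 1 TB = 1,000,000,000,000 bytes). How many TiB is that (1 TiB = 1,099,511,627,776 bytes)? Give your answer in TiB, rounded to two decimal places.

14.55 TiB

16 TB = 16 × 10^12 bytes = 16,000,000,000,000 bytes
1 TiB = 1,099,511,627,776 bytes
16,000,000,000,000 / 1,099,511,627,776 = 14.55 TiB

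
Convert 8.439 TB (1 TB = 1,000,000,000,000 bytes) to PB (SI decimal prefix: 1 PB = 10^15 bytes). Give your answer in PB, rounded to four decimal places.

8.439 TB × 1,000,000,000,000 bytes/TB = 8,439,000,000,000 bytes
1 PB = 10^15 bytes = 1,000,000,000,000,000 bytes
8,439,000,000,000 / 1,000,000,000,000,000 = 0.0084 PB

0.0084 PB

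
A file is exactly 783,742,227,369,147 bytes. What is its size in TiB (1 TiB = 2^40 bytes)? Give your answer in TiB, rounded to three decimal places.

783,742,227,369,147 bytes given.
1 TiB = 2^40 bytes = 1,099,511,627,776 bytes
783,742,227,369,147 / 1,099,511,627,776 = 712.809 TiB

712.809 TiB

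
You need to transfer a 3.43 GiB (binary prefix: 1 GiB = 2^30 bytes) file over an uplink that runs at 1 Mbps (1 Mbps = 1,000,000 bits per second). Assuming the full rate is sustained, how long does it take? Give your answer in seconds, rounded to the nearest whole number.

29,463 seconds

3.43 GiB = 3,682,934,456.32 bytes = 29,463,475,650.56 bits
1 Mbps = 1,000,000 bits/s
time = 29,463,475,650.56 / 1,000,000 = 29,463 s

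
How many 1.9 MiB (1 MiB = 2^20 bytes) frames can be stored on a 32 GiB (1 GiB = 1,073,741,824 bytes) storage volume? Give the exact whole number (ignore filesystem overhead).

17,246

Capacity: 32 GiB = 34,359,738,368 bytes
Per item: 1.9 MiB = 1,992,294.4 bytes
⌊34,359,738,368 / 1,992,294.4⌋ = 17,246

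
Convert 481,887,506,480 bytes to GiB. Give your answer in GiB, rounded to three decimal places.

481,887,506,480 bytes given.
1 GiB = 2^30 bytes = 1,073,741,824 bytes
481,887,506,480 / 1,073,741,824 = 448.793 GiB

448.793 GiB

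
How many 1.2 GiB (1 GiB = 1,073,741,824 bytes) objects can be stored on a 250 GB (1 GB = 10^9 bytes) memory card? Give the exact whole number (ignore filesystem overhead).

194

Capacity: 250 GB = 250,000,000,000 bytes
Per item: 1.2 GiB = 1,288,490,188.8 bytes
⌊250,000,000,000 / 1,288,490,188.8⌋ = 194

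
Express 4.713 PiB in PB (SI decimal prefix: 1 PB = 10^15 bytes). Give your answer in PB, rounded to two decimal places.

4.713 PiB = 4.713 × 2^50 bytes = 5,306,366,260,949,286.912 bytes
1 PB = 1,000,000,000,000,000 bytes
5,306,366,260,949,286.912 / 1,000,000,000,000,000 = 5.31 PB

5.31 PB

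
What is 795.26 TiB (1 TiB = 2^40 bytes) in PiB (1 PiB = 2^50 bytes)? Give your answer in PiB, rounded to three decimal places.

795.26 TiB = 795.26 × 2^40 bytes = 874,397,617,105,141.76 bytes
1 PiB = 2^50 bytes = 1,125,899,906,842,624 bytes
874,397,617,105,141.76 / 1,125,899,906,842,624 = 0.777 PiB

0.777 PiB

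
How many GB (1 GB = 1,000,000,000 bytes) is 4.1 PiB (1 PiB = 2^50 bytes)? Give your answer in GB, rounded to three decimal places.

4.1 PiB = 4.1 × 2^50 bytes = 4,616,189,618,054,758.4 bytes
1 GB = 10^9 bytes = 1,000,000,000 bytes
4,616,189,618,054,758.4 / 1,000,000,000 = 4,616,189.618 GB

4,616,189.618 GB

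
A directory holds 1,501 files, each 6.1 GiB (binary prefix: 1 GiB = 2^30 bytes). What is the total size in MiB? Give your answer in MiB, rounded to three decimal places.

Total = 1,501 × 6.1 GiB = 9156.1 GiB
= 9156.1 × 1,073,741,824 bytes = 9,831,287,514,726.4 bytes
1 MiB = 1,048,576 bytes
9,831,287,514,726.4 / 1,048,576 = 9,375,846.400 MiB

9,375,846.400 MiB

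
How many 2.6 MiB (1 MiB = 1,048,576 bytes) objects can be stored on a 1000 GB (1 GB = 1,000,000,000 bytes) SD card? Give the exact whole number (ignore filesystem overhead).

366,797

Capacity: 1000 GB = 1,000,000,000,000 bytes
Per item: 2.6 MiB = 2,726,297.6 bytes
⌊1,000,000,000,000 / 2,726,297.6⌋ = 366,797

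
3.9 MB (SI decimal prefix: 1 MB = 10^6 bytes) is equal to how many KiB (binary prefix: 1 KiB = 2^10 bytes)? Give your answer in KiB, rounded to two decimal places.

3.9 MB × 1,000,000 bytes/MB = 3,900,000 bytes
1 KiB = 1,024 bytes
3,900,000 / 1,024 = 3,808.59 KiB

3,808.59 KiB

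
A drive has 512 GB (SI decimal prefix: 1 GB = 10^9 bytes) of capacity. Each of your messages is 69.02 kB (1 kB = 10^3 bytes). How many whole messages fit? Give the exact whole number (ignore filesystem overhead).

Capacity: 512 GB = 512,000,000,000 bytes
Per item: 69.02 kB = 69,020 bytes
⌊512,000,000,000 / 69,020⌋ = 7,418,139

7,418,139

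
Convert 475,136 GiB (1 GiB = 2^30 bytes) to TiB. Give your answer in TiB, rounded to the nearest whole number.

475,136 GiB = 475,136 × 2^30 bytes = 510,173,395,288,064 bytes
1 TiB = 2^40 bytes = 1,099,511,627,776 bytes
510,173,395,288,064 / 1,099,511,627,776 = 464 TiB

464 TiB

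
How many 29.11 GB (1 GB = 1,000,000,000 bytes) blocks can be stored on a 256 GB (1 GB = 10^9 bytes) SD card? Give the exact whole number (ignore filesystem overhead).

Capacity: 256 GB = 256,000,000,000 bytes
Per item: 29.11 GB = 29,110,000,000 bytes
⌊256,000,000,000 / 29,110,000,000⌋ = 8

8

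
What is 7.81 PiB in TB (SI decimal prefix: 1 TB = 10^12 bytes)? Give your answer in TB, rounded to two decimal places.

7.81 PiB × 1,125,899,906,842,624 bytes/PiB = 8,793,278,272,440,893.44 bytes
1 TB = 1,000,000,000,000 bytes
8,793,278,272,440,893.44 / 1,000,000,000,000 = 8,793.28 TB

8,793.28 TB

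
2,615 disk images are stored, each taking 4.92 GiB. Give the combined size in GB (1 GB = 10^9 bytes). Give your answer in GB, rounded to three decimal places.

Total = 2,615 × 4.92 GiB = 12865.8 GiB
= 12865.8 × 1,073,741,824 bytes = 13,814,547,559,219.2 bytes
1 GB = 1,000,000,000 bytes
13,814,547,559,219.2 / 1,000,000,000 = 13,814.548 GB

13,814.548 GB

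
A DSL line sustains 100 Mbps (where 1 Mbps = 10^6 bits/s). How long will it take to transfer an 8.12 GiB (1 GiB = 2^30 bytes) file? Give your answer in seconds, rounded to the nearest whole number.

8.12 GiB = 8,718,783,610.88 bytes = 69,750,268,887.04 bits
100 Mbps = 100,000,000 bits/s
time = 69,750,268,887.04 / 100,000,000 = 698 s

698 seconds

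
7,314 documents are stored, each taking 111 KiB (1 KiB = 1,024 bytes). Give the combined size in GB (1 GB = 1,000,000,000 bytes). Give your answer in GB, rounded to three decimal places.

Total = 7,314 × 111 KiB = 811,854 KiB
= 811,854 × 1,024 bytes = 831,338,496 bytes
1 GB = 1,000,000,000 bytes
831,338,496 / 1,000,000,000 = 0.831 GB

0.831 GB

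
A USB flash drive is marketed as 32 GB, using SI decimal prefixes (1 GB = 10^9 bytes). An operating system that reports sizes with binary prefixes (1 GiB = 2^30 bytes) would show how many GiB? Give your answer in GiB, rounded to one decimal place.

29.8 GiB

32 GB × 1,000,000,000 bytes/GB = 32,000,000,000 bytes
1 GiB = 1,073,741,824 bytes
32,000,000,000 / 1,073,741,824 = 29.8 GiB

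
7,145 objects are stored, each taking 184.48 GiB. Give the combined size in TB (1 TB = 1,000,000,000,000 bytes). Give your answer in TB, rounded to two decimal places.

1,415.31 TB

Total = 7,145 × 184.48 GiB = 1318109.6 GiB
= 1318109.6 × 1,073,741,824 bytes = 1,415,309,406,135,910.4 bytes
1 TB = 1,000,000,000,000 bytes
1,415,309,406,135,910.4 / 1,000,000,000,000 = 1,415.31 TB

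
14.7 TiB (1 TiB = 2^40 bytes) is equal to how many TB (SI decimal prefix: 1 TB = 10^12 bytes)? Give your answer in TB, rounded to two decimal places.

16.16 TB

14.7 TiB = 14.7 × 2^40 bytes = 16,162,820,928,307.2 bytes
1 TB = 10^12 bytes = 1,000,000,000,000 bytes
16,162,820,928,307.2 / 1,000,000,000,000 = 16.16 TB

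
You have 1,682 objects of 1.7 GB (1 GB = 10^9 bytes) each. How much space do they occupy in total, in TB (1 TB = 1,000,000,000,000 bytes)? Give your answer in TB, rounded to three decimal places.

2.859 TB

Total = 1,682 × 1.7 GB = 2859.4 GB
= 2859.4 × 1,000,000,000 bytes = 2,859,400,000,000 bytes
1 TB = 1,000,000,000,000 bytes
2,859,400,000,000 / 1,000,000,000,000 = 2.859 TB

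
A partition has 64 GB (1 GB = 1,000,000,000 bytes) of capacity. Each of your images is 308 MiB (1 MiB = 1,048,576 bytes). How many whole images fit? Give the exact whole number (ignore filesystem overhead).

198

Capacity: 64 GB = 64,000,000,000 bytes
Per item: 308 MiB = 322,961,408 bytes
⌊64,000,000,000 / 322,961,408⌋ = 198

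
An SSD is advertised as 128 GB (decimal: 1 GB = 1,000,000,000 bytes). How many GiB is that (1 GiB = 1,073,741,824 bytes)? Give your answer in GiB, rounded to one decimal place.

119.2 GiB

128 GB × 1,000,000,000 bytes/GB = 128,000,000,000 bytes
1 GiB = 2^30 bytes = 1,073,741,824 bytes
128,000,000,000 / 1,073,741,824 = 119.2 GiB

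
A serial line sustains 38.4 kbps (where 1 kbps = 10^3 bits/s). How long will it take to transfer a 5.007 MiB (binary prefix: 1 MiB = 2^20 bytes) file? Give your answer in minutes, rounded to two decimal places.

18.23 minutes

5.007 MiB = 5,250,220.032 bytes = 42,001,760.256 bits
38.4 kbps = 38,400 bits/s
time = 42,001,760.256 / 38,400 = 1,093.796 s
1,093.796 s / 60 = 18.23 minutes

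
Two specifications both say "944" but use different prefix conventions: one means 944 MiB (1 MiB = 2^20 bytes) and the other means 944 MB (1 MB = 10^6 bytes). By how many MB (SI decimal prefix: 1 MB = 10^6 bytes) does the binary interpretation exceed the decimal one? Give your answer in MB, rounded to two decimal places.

944 MiB = 944 × 1,048,576 = 989,855,744 bytes
944 MB = 944 × 1,000,000 = 944,000,000 bytes
difference = 45,855,744 bytes
45,855,744 / 1,000,000 = 45.86 MB

45.86 MB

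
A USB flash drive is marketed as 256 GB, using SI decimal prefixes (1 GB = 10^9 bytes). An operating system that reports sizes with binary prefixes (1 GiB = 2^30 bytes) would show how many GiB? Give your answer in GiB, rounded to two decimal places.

238.42 GiB

256 GB = 256 × 10^9 bytes = 256,000,000,000 bytes
1 GiB = 1,073,741,824 bytes
256,000,000,000 / 1,073,741,824 = 238.42 GiB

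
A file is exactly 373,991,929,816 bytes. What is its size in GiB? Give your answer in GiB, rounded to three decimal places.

348.307 GiB

373,991,929,816 bytes given.
1 GiB = 1,073,741,824 bytes
373,991,929,816 / 1,073,741,824 = 348.307 GiB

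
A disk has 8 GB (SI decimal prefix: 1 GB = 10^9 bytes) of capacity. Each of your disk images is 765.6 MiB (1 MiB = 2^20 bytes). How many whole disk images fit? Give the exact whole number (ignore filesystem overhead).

Capacity: 8 GB = 8,000,000,000 bytes
Per item: 765.6 MiB = 802,789,785.6 bytes
⌊8,000,000,000 / 802,789,785.6⌋ = 9

9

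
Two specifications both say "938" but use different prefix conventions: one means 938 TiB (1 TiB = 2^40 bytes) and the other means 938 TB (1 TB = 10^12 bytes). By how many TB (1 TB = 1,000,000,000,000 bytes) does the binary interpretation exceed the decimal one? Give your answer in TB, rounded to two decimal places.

938 TiB = 938 × 1,099,511,627,776 = 1,031,341,906,853,888 bytes
938 TB = 938 × 1,000,000,000,000 = 938,000,000,000,000 bytes
difference = 93,341,906,853,888 bytes
93,341,906,853,888 / 1,000,000,000,000 = 93.34 TB

93.34 TB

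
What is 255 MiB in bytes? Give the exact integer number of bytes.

255 × 1,048,576 = 267,386,880 bytes  (1 MiB = 2^20 bytes)

267,386,880 bytes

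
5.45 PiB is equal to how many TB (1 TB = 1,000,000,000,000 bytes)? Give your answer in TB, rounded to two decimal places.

6,136.15 TB

5.45 PiB = 5.45 × 2^50 bytes = 6,136,154,492,292,300.8 bytes
1 TB = 1,000,000,000,000 bytes
6,136,154,492,292,300.8 / 1,000,000,000,000 = 6,136.15 TB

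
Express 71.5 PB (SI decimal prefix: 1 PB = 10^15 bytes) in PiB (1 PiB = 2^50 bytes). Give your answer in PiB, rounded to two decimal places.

71.5 PB = 71.5 × 10^15 bytes = 71,500,000,000,000,000 bytes
1 PiB = 1,125,899,906,842,624 bytes
71,500,000,000,000,000 / 1,125,899,906,842,624 = 63.50 PiB

63.50 PiB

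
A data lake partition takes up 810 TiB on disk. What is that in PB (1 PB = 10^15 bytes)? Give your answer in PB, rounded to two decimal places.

810 TiB = 810 × 2^40 bytes = 890,604,418,498,560 bytes
1 PB = 1,000,000,000,000,000 bytes
890,604,418,498,560 / 1,000,000,000,000,000 = 0.89 PB

0.89 PB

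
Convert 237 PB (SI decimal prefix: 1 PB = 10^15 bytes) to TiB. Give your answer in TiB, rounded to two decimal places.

215,550.24 TiB

237 PB = 237 × 10^15 bytes = 237,000,000,000,000,000 bytes
1 TiB = 1,099,511,627,776 bytes
237,000,000,000,000,000 / 1,099,511,627,776 = 215,550.24 TiB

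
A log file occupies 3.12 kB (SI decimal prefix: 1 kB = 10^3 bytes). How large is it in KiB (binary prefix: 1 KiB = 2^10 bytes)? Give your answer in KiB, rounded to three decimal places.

3.12 kB × 1,000 bytes/kB = 3,120 bytes
1 KiB = 2^10 bytes = 1,024 bytes
3,120 / 1,024 = 3.047 KiB

3.047 KiB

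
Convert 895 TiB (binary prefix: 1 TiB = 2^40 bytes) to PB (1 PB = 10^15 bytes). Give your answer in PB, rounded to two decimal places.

895 TiB × 1,099,511,627,776 bytes/TiB = 984,062,906,859,520 bytes
1 PB = 10^15 bytes = 1,000,000,000,000,000 bytes
984,062,906,859,520 / 1,000,000,000,000,000 = 0.98 PB

0.98 PB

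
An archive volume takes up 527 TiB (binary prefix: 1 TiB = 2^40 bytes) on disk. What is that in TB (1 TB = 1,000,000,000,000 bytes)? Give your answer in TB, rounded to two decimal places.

527 TiB = 527 × 2^40 bytes = 579,442,627,837,952 bytes
1 TB = 10^12 bytes = 1,000,000,000,000 bytes
579,442,627,837,952 / 1,000,000,000,000 = 579.44 TB

579.44 TB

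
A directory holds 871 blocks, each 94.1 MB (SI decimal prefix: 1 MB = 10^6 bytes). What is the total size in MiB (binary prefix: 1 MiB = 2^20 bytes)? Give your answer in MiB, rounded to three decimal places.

Total = 871 × 94.1 MB = 81961.1 MB
= 81961.1 × 1,000,000 bytes = 81,961,100,000 bytes
1 MiB = 1,048,576 bytes
81,961,100,000 / 1,048,576 = 78,164.196 MiB

78,164.196 MiB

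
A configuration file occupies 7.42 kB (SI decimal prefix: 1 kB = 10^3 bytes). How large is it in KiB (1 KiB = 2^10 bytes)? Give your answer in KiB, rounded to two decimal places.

7.42 kB = 7.42 × 10^3 bytes = 7,420 bytes
1 KiB = 2^10 bytes = 1,024 bytes
7,420 / 1,024 = 7.25 KiB

7.25 KiB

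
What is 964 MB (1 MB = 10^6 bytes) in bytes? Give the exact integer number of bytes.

964,000,000 bytes

964 × 1,000,000 = 964,000,000 bytes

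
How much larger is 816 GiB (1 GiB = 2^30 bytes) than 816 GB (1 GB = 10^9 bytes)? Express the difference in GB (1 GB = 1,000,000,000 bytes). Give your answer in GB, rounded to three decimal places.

60.173 GB

816 GiB = 816 × 1,073,741,824 = 876,173,328,384 bytes
816 GB = 816 × 1,000,000,000 = 816,000,000,000 bytes
difference = 60,173,328,384 bytes
60,173,328,384 / 1,000,000,000 = 60.173 GB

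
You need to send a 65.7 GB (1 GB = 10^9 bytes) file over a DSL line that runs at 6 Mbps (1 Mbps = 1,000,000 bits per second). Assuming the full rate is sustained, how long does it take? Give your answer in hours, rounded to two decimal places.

65.7 GB = 65,700,000,000 bytes = 525,600,000,000 bits
6 Mbps = 6,000,000 bits/s
time = 525,600,000,000 / 6,000,000 = 87,600.0000 s
87,600.0000 s / 3600 = 24.33 hours

24.33 hours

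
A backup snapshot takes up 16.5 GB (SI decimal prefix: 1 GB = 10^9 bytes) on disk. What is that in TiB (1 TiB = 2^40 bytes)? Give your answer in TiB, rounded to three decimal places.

0.015 TiB

16.5 GB = 16.5 × 10^9 bytes = 16,500,000,000 bytes
1 TiB = 2^40 bytes = 1,099,511,627,776 bytes
16,500,000,000 / 1,099,511,627,776 = 0.015 TiB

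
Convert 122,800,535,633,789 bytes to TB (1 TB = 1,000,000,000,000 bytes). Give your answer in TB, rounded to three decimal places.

122.801 TB

122,800,535,633,789 bytes given.
1 TB = 1,000,000,000,000 bytes
122,800,535,633,789 / 1,000,000,000,000 = 122.801 TB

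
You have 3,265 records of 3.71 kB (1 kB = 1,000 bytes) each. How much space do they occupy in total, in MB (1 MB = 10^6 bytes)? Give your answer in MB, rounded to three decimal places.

12.113 MB

Total = 3,265 × 3.71 kB = 12113.15 kB
= 12113.15 × 1,000 bytes = 12,113,150 bytes
1 MB = 1,000,000 bytes
12,113,150 / 1,000,000 = 12.113 MB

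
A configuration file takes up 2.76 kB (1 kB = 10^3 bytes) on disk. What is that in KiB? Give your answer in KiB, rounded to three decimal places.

2.76 kB = 2.76 × 10^3 bytes = 2,760 bytes
1 KiB = 2^10 bytes = 1,024 bytes
2,760 / 1,024 = 2.695 KiB

2.695 KiB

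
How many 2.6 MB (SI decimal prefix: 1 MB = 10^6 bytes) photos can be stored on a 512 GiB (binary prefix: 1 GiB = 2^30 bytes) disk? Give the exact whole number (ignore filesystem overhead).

Capacity: 512 GiB = 549,755,813,888 bytes
Per item: 2.6 MB = 2,600,000 bytes
⌊549,755,813,888 / 2,600,000⌋ = 211,444

211,444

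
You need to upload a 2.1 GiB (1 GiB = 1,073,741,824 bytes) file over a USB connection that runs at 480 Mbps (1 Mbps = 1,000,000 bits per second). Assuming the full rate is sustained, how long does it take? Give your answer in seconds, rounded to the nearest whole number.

2.1 GiB = 2,254,857,830.4 bytes = 18,038,862,643.2 bits
480 Mbps = 480,000,000 bits/s
time = 18,038,862,643.2 / 480,000,000 = 38 s

38 seconds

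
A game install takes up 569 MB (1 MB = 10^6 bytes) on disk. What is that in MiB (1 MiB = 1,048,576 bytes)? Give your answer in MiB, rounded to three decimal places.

542.641 MiB

569 MB = 569 × 10^6 bytes = 569,000,000 bytes
1 MiB = 2^20 bytes = 1,048,576 bytes
569,000,000 / 1,048,576 = 542.641 MiB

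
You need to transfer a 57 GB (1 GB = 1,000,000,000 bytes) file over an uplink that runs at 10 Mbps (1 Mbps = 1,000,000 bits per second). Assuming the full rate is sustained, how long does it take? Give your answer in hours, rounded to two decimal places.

57 GB = 57,000,000,000 bytes = 456,000,000,000 bits
10 Mbps = 10,000,000 bits/s
time = 456,000,000,000 / 10,000,000 = 45,600.0000 s
45,600.0000 s / 3600 = 12.67 hours

12.67 hours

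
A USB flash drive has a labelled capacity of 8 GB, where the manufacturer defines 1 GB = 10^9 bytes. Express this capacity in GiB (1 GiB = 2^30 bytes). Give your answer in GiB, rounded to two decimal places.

8 GB × 1,000,000,000 bytes/GB = 8,000,000,000 bytes
1 GiB = 2^30 bytes = 1,073,741,824 bytes
8,000,000,000 / 1,073,741,824 = 7.45 GiB

7.45 GiB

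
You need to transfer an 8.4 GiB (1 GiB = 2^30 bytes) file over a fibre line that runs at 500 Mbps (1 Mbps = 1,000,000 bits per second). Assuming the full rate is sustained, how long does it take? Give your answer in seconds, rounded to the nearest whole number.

8.4 GiB = 9,019,431,321.6 bytes = 72,155,450,572.8 bits
500 Mbps = 500,000,000 bits/s
time = 72,155,450,572.8 / 500,000,000 = 144 s

144 seconds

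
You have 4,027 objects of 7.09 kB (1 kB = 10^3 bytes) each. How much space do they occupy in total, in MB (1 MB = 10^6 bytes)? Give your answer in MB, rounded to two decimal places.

Total = 4,027 × 7.09 kB = 28551.43 kB
= 28551.43 × 1,000 bytes = 28,551,430 bytes
1 MB = 1,000,000 bytes
28,551,430 / 1,000,000 = 28.55 MB

28.55 MB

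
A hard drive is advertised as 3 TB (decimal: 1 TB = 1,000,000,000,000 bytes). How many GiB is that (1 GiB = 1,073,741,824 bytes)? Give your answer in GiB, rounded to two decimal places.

2,793.97 GiB

3 TB = 3 × 10^12 bytes = 3,000,000,000,000 bytes
1 GiB = 1,073,741,824 bytes
3,000,000,000,000 / 1,073,741,824 = 2,793.97 GiB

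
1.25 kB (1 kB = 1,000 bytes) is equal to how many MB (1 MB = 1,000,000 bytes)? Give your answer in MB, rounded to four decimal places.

0.0013 MB

1.25 kB × 1,000 bytes/kB = 1,250 bytes
1 MB = 1,000,000 bytes
1,250 / 1,000,000 = 0.0013 MB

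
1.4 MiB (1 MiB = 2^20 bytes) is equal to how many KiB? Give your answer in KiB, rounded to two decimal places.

1.4 MiB × 1,048,576 bytes/MiB = 1,468,006.4 bytes
1 KiB = 2^10 bytes = 1,024 bytes
1,468,006.4 / 1,024 = 1,433.60 KiB

1,433.60 KiB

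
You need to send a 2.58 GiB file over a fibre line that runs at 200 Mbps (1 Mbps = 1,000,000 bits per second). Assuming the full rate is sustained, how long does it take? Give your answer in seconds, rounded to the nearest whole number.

2.58 GiB = 2,770,253,905.92 bytes = 22,162,031,247.36 bits
200 Mbps = 200,000,000 bits/s
time = 22,162,031,247.36 / 200,000,000 = 111 s

111 seconds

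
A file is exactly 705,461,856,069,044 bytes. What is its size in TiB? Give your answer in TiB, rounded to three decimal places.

705,461,856,069,044 bytes given.
1 TiB = 1,099,511,627,776 bytes
705,461,856,069,044 / 1,099,511,627,776 = 641.614 TiB

641.614 TiB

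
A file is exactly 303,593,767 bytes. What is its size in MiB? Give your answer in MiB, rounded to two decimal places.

289.53 MiB

303,593,767 bytes given.
1 MiB = 1,048,576 bytes
303,593,767 / 1,048,576 = 289.53 MiB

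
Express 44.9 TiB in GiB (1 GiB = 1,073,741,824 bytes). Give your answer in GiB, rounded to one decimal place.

45,977.6 GiB

44.9 TiB = 44.9 × 2^40 bytes = 49,368,072,087,142.4 bytes
1 GiB = 1,073,741,824 bytes
49,368,072,087,142.4 / 1,073,741,824 = 45,977.6 GiB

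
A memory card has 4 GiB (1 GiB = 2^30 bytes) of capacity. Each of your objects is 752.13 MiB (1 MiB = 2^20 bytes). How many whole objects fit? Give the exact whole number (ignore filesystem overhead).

Capacity: 4 GiB = 4,294,967,296 bytes
Per item: 752.13 MiB = 788,665,466.88 bytes
⌊4,294,967,296 / 788,665,466.88⌋ = 5

5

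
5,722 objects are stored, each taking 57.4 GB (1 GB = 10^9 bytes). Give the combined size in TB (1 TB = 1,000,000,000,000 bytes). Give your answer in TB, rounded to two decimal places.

Total = 5,722 × 57.4 GB = 328442.8 GB
= 328442.8 × 1,000,000,000 bytes = 328,442,800,000,000 bytes
1 TB = 1,000,000,000,000 bytes
328,442,800,000,000 / 1,000,000,000,000 = 328.44 TB

328.44 TB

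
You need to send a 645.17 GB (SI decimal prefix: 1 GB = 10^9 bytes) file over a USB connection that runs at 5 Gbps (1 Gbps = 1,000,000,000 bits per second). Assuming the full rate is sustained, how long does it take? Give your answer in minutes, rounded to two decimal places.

17.20 minutes

645.17 GB = 645,170,000,000 bytes = 5,161,360,000,000 bits
5 Gbps = 5,000,000,000 bits/s
time = 5,161,360,000,000 / 5,000,000,000 = 1,032.272 s
1,032.272 s / 60 = 17.20 minutes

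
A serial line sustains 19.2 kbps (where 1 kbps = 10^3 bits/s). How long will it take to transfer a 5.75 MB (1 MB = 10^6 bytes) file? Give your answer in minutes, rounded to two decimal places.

39.93 minutes

5.75 MB = 5,750,000 bytes = 46,000,000 bits
19.2 kbps = 19,200 bits/s
time = 46,000,000 / 19,200 = 2,395.833 s
2,395.833 s / 60 = 39.93 minutes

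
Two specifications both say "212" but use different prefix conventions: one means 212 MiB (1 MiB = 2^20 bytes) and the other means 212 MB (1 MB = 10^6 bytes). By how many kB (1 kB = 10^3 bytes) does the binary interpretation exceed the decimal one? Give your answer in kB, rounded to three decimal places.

212 MiB = 212 × 1,048,576 = 222,298,112 bytes
212 MB = 212 × 1,000,000 = 212,000,000 bytes
difference = 10,298,112 bytes
10,298,112 / 1,000 = 10,298.112 kB

10,298.112 kB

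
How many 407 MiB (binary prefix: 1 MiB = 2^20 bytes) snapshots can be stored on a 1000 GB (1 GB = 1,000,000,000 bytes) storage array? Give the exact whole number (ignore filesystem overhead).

Capacity: 1000 GB = 1,000,000,000,000 bytes
Per item: 407 MiB = 426,770,432 bytes
⌊1,000,000,000,000 / 426,770,432⌋ = 2,343

2,343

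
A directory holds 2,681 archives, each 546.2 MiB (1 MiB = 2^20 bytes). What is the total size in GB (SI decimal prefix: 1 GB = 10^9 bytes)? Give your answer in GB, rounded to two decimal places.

1,535.50 GB

Total = 2,681 × 546.2 MiB = 1464362.2 MiB
= 1464362.2 × 1,048,576 bytes = 1,535,495,058,227.2 bytes
1 GB = 1,000,000,000 bytes
1,535,495,058,227.2 / 1,000,000,000 = 1,535.50 GB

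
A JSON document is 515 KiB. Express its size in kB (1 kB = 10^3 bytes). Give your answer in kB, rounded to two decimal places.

515 KiB = 515 × 2^10 bytes = 527,360 bytes
1 kB = 1,000 bytes
527,360 / 1,000 = 527.36 kB

527.36 kB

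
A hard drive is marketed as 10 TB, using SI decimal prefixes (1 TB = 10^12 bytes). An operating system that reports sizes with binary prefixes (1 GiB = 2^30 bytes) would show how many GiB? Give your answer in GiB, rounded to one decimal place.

10 TB = 10 × 10^12 bytes = 10,000,000,000,000 bytes
1 GiB = 2^30 bytes = 1,073,741,824 bytes
10,000,000,000,000 / 1,073,741,824 = 9,313.2 GiB

9,313.2 GiB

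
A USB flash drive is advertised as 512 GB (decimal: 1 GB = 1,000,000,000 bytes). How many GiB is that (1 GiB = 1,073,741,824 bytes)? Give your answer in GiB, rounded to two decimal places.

512 GB × 1,000,000,000 bytes/GB = 512,000,000,000 bytes
1 GiB = 2^30 bytes = 1,073,741,824 bytes
512,000,000,000 / 1,073,741,824 = 476.84 GiB

476.84 GiB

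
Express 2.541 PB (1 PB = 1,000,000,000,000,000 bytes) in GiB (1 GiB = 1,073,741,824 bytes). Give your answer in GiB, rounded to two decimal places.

2.541 PB = 2.541 × 10^15 bytes = 2,541,000,000,000,000 bytes
1 GiB = 1,073,741,824 bytes
2,541,000,000,000,000 / 1,073,741,824 = 2,366,490.66 GiB

2,366,490.66 GiB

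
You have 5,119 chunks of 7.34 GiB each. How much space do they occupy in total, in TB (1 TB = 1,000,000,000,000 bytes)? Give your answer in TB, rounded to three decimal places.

40.344 TB

Total = 5,119 × 7.34 GiB = 37573.46 GiB
= 37573.46 × 1,073,741,824 bytes = 40,344,195,474,391.04 bytes
1 TB = 1,000,000,000,000 bytes
40,344,195,474,391.04 / 1,000,000,000,000 = 40.344 TB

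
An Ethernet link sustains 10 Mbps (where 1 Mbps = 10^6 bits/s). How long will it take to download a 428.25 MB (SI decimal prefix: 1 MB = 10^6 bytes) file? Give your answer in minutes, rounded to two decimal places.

428.25 MB = 428,250,000 bytes = 3,426,000,000 bits
10 Mbps = 10,000,000 bits/s
time = 3,426,000,000 / 10,000,000 = 342.600 s
342.600 s / 60 = 5.71 minutes

5.71 minutes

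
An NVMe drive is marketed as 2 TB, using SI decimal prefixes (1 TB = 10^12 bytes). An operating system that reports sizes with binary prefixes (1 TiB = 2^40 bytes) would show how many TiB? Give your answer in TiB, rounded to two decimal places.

2 TB = 2 × 10^12 bytes = 2,000,000,000,000 bytes
1 TiB = 2^40 bytes = 1,099,511,627,776 bytes
2,000,000,000,000 / 1,099,511,627,776 = 1.82 TiB

1.82 TiB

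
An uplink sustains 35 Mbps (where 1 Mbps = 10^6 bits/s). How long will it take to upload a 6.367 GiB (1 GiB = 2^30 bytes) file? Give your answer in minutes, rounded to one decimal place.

26.0 minutes

6.367 GiB = 6,836,514,193.408 bytes = 54,692,113,547.264 bits
35 Mbps = 35,000,000 bits/s
time = 54,692,113,547.264 / 35,000,000 = 1,562.63 s
1,562.63 s / 60 = 26.0 minutes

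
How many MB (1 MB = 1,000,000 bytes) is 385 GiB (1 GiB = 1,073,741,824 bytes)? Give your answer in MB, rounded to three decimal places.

385 GiB × 1,073,741,824 bytes/GiB = 413,390,602,240 bytes
1 MB = 10^6 bytes = 1,000,000 bytes
413,390,602,240 / 1,000,000 = 413,390.602 MB

413,390.602 MB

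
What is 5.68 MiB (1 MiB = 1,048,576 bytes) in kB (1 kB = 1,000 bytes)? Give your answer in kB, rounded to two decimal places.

5.68 MiB = 5.68 × 2^20 bytes = 5,955,911.68 bytes
1 kB = 1,000 bytes
5,955,911.68 / 1,000 = 5,955.91 kB

5,955.91 kB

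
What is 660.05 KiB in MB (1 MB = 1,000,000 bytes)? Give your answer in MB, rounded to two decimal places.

0.68 MB

660.05 KiB × 1,024 bytes/KiB = 675,891.2 bytes
1 MB = 10^6 bytes = 1,000,000 bytes
675,891.2 / 1,000,000 = 0.68 MB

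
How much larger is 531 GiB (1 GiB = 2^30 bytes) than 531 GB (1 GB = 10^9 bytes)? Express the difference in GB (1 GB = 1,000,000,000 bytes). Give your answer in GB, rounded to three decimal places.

39.157 GB

531 GiB = 531 × 1,073,741,824 = 570,156,908,544 bytes
531 GB = 531 × 1,000,000,000 = 531,000,000,000 bytes
difference = 39,156,908,544 bytes
39,156,908,544 / 1,000,000,000 = 39.157 GB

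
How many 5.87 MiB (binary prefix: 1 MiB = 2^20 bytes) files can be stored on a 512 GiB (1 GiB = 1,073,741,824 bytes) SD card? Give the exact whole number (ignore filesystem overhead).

89,316

Capacity: 512 GiB = 549,755,813,888 bytes
Per item: 5.87 MiB = 6,155,141.12 bytes
⌊549,755,813,888 / 6,155,141.12⌋ = 89,316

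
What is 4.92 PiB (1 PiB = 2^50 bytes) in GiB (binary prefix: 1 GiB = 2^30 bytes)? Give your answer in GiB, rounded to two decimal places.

5,158,993.92 GiB

4.92 PiB × 1,125,899,906,842,624 bytes/PiB = 5,539,427,541,665,710.08 bytes
1 GiB = 2^30 bytes = 1,073,741,824 bytes
5,539,427,541,665,710.08 / 1,073,741,824 = 5,158,993.92 GiB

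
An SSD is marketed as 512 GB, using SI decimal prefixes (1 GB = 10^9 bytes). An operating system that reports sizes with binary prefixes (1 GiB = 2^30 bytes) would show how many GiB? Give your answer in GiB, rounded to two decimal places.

476.84 GiB

512 GB = 512 × 10^9 bytes = 512,000,000,000 bytes
1 GiB = 2^30 bytes = 1,073,741,824 bytes
512,000,000,000 / 1,073,741,824 = 476.84 GiB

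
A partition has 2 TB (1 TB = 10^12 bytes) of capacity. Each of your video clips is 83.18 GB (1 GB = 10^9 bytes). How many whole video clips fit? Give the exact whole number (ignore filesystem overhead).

24

Capacity: 2 TB = 2,000,000,000,000 bytes
Per item: 83.18 GB = 83,180,000,000 bytes
⌊2,000,000,000,000 / 83,180,000,000⌋ = 24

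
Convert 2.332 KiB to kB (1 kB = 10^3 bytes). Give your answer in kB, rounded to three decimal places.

2.332 KiB = 2.332 × 2^10 bytes = 2,387.968 bytes
1 kB = 1,000 bytes
2,387.968 / 1,000 = 2.388 kB

2.388 kB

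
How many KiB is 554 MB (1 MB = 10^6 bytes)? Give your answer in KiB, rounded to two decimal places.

554 MB = 554 × 10^6 bytes = 554,000,000 bytes
1 KiB = 1,024 bytes
554,000,000 / 1,024 = 541,015.63 KiB

541,015.63 KiB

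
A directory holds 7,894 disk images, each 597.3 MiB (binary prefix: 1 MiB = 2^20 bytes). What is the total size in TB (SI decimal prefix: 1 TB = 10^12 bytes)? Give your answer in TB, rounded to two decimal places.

Total = 7,894 × 597.3 MiB = 4715086.2 MiB
= 4715086.2 × 1,048,576 bytes = 4,944,126,227,251.2 bytes
1 TB = 1,000,000,000,000 bytes
4,944,126,227,251.2 / 1,000,000,000,000 = 4.94 TB

4.94 TB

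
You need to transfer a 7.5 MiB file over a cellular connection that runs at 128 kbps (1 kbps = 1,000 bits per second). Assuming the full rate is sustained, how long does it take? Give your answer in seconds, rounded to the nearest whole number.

7.5 MiB = 7,864,320 bytes = 62,914,560 bits
128 kbps = 128,000 bits/s
time = 62,914,560 / 128,000 = 492 s

492 seconds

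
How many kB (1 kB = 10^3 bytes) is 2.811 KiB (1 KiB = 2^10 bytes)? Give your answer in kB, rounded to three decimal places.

2.878 kB

2.811 KiB = 2.811 × 2^10 bytes = 2,878.464 bytes
1 kB = 10^3 bytes = 1,000 bytes
2,878.464 / 1,000 = 2.878 kB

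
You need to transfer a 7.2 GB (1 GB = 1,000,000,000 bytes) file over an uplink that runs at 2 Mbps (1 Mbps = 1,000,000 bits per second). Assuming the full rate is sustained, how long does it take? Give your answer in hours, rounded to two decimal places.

8.00 hours

7.2 GB = 7,200,000,000 bytes = 57,600,000,000 bits
2 Mbps = 2,000,000 bits/s
time = 57,600,000,000 / 2,000,000 = 28,800.0000 s
28,800.0000 s / 3600 = 8.00 hours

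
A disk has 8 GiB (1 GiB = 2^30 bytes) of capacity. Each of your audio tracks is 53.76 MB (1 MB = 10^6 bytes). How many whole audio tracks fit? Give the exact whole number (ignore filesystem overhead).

Capacity: 8 GiB = 8,589,934,592 bytes
Per item: 53.76 MB = 53,760,000 bytes
⌊8,589,934,592 / 53,760,000⌋ = 159

159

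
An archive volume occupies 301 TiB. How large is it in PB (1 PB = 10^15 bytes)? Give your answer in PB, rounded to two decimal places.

301 TiB = 301 × 2^40 bytes = 330,952,999,960,576 bytes
1 PB = 10^15 bytes = 1,000,000,000,000,000 bytes
330,952,999,960,576 / 1,000,000,000,000,000 = 0.33 PB

0.33 PB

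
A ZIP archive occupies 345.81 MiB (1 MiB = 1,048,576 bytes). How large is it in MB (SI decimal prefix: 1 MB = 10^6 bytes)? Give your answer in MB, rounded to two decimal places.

362.61 MB

345.81 MiB = 345.81 × 2^20 bytes = 362,608,066.56 bytes
1 MB = 10^6 bytes = 1,000,000 bytes
362,608,066.56 / 1,000,000 = 362.61 MB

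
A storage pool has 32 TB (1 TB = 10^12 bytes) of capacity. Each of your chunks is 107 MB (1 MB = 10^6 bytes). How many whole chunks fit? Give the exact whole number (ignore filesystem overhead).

299,065

Capacity: 32 TB = 32,000,000,000,000 bytes
Per item: 107 MB = 107,000,000 bytes
⌊32,000,000,000,000 / 107,000,000⌋ = 299,065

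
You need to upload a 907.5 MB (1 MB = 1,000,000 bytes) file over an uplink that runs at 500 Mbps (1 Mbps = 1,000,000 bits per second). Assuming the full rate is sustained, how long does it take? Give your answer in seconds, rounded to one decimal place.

14.5 seconds

907.5 MB = 907,500,000 bytes = 7,260,000,000 bits
500 Mbps = 500,000,000 bits/s
time = 7,260,000,000 / 500,000,000 = 14.5 s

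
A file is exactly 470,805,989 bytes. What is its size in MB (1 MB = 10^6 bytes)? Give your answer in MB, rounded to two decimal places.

470,805,989 bytes given.
1 MB = 10^6 bytes = 1,000,000 bytes
470,805,989 / 1,000,000 = 470.81 MB

470.81 MB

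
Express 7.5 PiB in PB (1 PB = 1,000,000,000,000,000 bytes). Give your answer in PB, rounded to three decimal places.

8.444 PB

7.5 PiB = 7.5 × 2^50 bytes = 8,444,249,301,319,680 bytes
1 PB = 1,000,000,000,000,000 bytes
8,444,249,301,319,680 / 1,000,000,000,000,000 = 8.444 PB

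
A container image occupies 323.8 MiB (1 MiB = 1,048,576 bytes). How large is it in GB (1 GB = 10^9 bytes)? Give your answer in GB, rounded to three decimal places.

323.8 MiB = 323.8 × 2^20 bytes = 339,528,908.8 bytes
1 GB = 10^9 bytes = 1,000,000,000 bytes
339,528,908.8 / 1,000,000,000 = 0.340 GB

0.340 GB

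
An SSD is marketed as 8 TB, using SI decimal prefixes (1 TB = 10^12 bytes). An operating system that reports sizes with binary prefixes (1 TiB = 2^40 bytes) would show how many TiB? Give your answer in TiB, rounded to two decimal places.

7.28 TiB

8 TB = 8 × 10^12 bytes = 8,000,000,000,000 bytes
1 TiB = 1,099,511,627,776 bytes
8,000,000,000,000 / 1,099,511,627,776 = 7.28 TiB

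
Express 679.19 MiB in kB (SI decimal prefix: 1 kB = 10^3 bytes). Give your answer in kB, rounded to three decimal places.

679.19 MiB × 1,048,576 bytes/MiB = 712,182,333.44 bytes
1 kB = 1,000 bytes
712,182,333.44 / 1,000 = 712,182.333 kB

712,182.333 kB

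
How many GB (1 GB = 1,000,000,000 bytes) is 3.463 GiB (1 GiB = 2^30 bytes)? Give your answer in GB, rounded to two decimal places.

3.72 GB

3.463 GiB × 1,073,741,824 bytes/GiB = 3,718,367,936.512 bytes
1 GB = 10^9 bytes = 1,000,000,000 bytes
3,718,367,936.512 / 1,000,000,000 = 3.72 GB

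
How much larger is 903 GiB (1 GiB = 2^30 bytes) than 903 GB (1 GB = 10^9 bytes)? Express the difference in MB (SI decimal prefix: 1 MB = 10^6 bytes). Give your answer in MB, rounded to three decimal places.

66,588.867 MB

903 GiB = 903 × 1,073,741,824 = 969,588,867,072 bytes
903 GB = 903 × 1,000,000,000 = 903,000,000,000 bytes
difference = 66,588,867,072 bytes
66,588,867,072 / 1,000,000 = 66,588.867 MB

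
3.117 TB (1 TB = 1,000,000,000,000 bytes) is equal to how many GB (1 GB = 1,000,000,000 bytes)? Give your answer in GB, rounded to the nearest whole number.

3,117 GB

3.117 TB × 1,000,000,000,000 bytes/TB = 3,117,000,000,000 bytes
1 GB = 10^9 bytes = 1,000,000,000 bytes
3,117,000,000,000 / 1,000,000,000 = 3,117 GB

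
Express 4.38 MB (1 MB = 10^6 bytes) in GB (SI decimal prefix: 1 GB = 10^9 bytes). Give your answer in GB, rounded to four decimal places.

4.38 MB = 4.38 × 10^6 bytes = 4,380,000 bytes
1 GB = 10^9 bytes = 1,000,000,000 bytes
4,380,000 / 1,000,000,000 = 0.0044 GB

0.0044 GB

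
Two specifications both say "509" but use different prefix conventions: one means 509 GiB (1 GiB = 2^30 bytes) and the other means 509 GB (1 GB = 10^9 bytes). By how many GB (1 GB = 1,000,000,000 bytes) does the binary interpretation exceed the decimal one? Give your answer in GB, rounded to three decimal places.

509 GiB = 509 × 1,073,741,824 = 546,534,588,416 bytes
509 GB = 509 × 1,000,000,000 = 509,000,000,000 bytes
difference = 37,534,588,416 bytes
37,534,588,416 / 1,000,000,000 = 37.535 GB

37.535 GB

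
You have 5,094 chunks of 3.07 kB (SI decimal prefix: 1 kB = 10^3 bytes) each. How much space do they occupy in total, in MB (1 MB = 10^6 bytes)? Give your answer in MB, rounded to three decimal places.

Total = 5,094 × 3.07 kB = 15638.58 kB
= 15638.58 × 1,000 bytes = 15,638,580 bytes
1 MB = 1,000,000 bytes
15,638,580 / 1,000,000 = 15.639 MB

15.639 MB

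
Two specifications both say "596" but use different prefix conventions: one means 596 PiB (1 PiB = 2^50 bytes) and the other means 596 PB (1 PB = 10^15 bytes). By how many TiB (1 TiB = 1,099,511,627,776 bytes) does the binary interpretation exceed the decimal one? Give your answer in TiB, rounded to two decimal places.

68,245.16 TiB

596 PiB = 596 × 1,125,899,906,842,624 = 671,036,344,478,203,904 bytes
596 PB = 596 × 1,000,000,000,000,000 = 596,000,000,000,000,000 bytes
difference = 75,036,344,478,203,904 bytes
75,036,344,478,203,904 / 1,099,511,627,776 = 68,245.16 TiB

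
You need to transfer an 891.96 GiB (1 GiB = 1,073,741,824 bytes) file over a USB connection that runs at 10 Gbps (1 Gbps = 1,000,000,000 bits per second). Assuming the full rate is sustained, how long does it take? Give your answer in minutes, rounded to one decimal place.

12.8 minutes

891.96 GiB = 957,734,757,335.04 bytes = 7,661,878,058,680.32 bits
10 Gbps = 10,000,000,000 bits/s
time = 7,661,878,058,680.32 / 10,000,000,000 = 766.19 s
766.19 s / 60 = 12.8 minutes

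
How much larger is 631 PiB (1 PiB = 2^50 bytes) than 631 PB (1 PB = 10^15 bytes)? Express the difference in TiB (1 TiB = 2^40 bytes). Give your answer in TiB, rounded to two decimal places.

72,252.84 TiB

631 PiB = 631 × 1,125,899,906,842,624 = 710,442,841,217,695,744 bytes
631 PB = 631 × 1,000,000,000,000,000 = 631,000,000,000,000,000 bytes
difference = 79,442,841,217,695,744 bytes
79,442,841,217,695,744 / 1,099,511,627,776 = 72,252.84 TiB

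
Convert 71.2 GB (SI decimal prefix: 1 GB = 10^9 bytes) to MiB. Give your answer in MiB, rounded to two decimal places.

71.2 GB = 71.2 × 10^9 bytes = 71,200,000,000 bytes
1 MiB = 2^20 bytes = 1,048,576 bytes
71,200,000,000 / 1,048,576 = 67,901.61 MiB

67,901.61 MiB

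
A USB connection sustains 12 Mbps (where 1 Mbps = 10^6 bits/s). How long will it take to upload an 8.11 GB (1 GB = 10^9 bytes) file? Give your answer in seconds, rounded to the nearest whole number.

8.11 GB = 8,110,000,000 bytes = 64,880,000,000 bits
12 Mbps = 12,000,000 bits/s
time = 64,880,000,000 / 12,000,000 = 5,407 s

5,407 seconds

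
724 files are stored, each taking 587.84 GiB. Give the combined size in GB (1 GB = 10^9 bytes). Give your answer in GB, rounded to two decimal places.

Total = 724 × 587.84 GiB = 425596.16 GiB
= 425596.16 × 1,073,741,824 bytes = 456,980,397,125,795.84 bytes
1 GB = 1,000,000,000 bytes
456,980,397,125,795.84 / 1,000,000,000 = 456,980.40 GB

456,980.40 GB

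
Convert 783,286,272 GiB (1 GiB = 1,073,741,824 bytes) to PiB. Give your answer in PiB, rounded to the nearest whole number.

783,286,272 GiB × 1,073,741,824 bytes/GiB = 841,047,230,411,440,128 bytes
1 PiB = 1,125,899,906,842,624 bytes
841,047,230,411,440,128 / 1,125,899,906,842,624 = 747 PiB

747 PiB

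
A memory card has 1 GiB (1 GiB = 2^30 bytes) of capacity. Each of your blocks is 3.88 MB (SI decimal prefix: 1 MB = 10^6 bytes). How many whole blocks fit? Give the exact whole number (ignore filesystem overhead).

276

Capacity: 1 GiB = 1,073,741,824 bytes
Per item: 3.88 MB = 3,880,000 bytes
⌊1,073,741,824 / 3,880,000⌋ = 276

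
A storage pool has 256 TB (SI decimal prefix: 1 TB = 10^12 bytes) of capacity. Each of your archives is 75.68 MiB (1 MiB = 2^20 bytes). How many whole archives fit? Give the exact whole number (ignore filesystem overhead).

Capacity: 256 TB = 256,000,000,000,000 bytes
Per item: 75.68 MiB = 79,356,231.68 bytes
⌊256,000,000,000,000 / 79,356,231.68⌋ = 3,225,959

3,225,959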